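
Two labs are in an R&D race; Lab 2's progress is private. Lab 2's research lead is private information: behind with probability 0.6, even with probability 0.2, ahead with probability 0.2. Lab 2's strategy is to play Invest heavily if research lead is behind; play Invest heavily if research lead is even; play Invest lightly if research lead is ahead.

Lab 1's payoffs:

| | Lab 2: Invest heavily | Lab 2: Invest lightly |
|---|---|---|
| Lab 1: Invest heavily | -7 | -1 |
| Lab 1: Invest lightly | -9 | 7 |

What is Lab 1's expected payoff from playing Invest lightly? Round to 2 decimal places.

-5.80

Take the expectation over Lab 2's research lead, weighting each type's action by its prior probability.
E[Invest lightly] = 0.6·(-9) + 0.2·(-9) + 0.2·7 = (-5.4) + (-1.8) + 1.4 = -5.8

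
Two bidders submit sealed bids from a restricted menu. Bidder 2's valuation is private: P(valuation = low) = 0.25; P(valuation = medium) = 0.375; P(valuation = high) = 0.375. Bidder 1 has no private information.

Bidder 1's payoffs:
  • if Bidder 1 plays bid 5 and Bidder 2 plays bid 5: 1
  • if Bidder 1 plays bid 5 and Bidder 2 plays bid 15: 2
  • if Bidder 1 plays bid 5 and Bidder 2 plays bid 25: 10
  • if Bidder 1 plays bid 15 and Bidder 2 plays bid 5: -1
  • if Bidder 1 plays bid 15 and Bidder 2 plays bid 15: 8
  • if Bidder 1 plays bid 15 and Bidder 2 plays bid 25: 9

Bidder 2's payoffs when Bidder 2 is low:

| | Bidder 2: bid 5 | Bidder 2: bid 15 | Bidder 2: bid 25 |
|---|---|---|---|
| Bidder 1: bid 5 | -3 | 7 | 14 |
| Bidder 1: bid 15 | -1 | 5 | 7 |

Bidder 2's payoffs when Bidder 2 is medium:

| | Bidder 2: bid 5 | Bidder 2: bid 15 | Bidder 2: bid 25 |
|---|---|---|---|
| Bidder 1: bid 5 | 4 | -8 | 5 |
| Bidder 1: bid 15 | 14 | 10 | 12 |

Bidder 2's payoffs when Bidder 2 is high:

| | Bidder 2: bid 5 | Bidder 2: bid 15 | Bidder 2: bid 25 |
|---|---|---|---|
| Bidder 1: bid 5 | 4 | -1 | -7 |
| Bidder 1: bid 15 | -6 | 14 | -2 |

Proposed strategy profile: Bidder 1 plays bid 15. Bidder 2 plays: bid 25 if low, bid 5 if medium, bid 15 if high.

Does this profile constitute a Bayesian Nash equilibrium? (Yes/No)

Bidder 1 plays bid 15: E[bid 15] = 0.25·(9) + 0.375·(-1) + 0.375·(8) = 4.875; E[bid 5] = 3.625. Best-responding. ✓
Bidder 2 (valuation low), facing bid 15: bid 5 gives -1, bid 15 gives 5, bid 25 gives 7. Proposed bid 25 is best. ✓
Bidder 2 (valuation medium), facing bid 15: bid 5 gives 14, bid 15 gives 10, bid 25 gives 12. Proposed bid 5 is best. ✓
Bidder 2 (valuation high), facing bid 15: bid 5 gives -6, bid 15 gives 14, bid 25 gives -2. Proposed bid 15 is best. ✓

Yes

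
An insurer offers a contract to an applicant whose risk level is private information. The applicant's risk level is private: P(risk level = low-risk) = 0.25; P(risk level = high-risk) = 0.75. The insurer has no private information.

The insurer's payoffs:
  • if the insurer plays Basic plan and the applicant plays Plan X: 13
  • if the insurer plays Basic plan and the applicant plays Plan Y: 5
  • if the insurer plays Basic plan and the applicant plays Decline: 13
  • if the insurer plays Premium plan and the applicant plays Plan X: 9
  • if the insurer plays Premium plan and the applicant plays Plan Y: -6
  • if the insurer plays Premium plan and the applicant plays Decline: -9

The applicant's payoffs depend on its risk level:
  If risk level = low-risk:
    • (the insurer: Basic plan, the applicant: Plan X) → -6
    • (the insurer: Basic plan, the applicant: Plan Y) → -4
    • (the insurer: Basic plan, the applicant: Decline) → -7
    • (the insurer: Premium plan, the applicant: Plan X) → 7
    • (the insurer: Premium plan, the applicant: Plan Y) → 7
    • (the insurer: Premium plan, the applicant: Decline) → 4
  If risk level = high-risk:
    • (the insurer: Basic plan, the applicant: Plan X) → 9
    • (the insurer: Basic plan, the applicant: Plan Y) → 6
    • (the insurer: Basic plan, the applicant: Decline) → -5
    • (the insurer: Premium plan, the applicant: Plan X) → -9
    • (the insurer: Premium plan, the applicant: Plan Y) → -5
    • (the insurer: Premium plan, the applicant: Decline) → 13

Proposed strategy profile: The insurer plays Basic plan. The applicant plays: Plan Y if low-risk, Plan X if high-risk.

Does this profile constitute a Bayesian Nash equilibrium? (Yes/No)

The insurer plays Basic plan: E[Basic plan] = 0.25·(5) + 0.75·(13) = 11; E[Premium plan] = 5.25. Best-responding. ✓
The applicant (risk level low-risk), facing Basic plan: Plan X gives -6, Plan Y gives -4, Decline gives -7. Proposed Plan Y is best. ✓
The applicant (risk level high-risk), facing Basic plan: Plan X gives 9, Plan Y gives 6, Decline gives -5. Proposed Plan X is best. ✓

Yes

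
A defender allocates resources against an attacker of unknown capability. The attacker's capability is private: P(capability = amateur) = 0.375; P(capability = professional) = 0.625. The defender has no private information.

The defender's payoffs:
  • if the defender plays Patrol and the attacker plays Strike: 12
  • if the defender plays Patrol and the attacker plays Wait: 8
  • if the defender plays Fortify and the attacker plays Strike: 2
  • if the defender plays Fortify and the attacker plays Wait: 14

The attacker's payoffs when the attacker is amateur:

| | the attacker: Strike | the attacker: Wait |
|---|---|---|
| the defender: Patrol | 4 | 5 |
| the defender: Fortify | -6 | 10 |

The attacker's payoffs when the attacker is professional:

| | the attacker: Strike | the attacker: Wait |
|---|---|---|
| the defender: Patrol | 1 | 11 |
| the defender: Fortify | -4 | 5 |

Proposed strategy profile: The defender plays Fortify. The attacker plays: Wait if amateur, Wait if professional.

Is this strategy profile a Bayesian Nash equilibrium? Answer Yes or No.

Yes

The defender plays Fortify: E[Fortify] = 0.375·(14) + 0.625·(14) = 14; E[Patrol] = 8. Best-responding. ✓
The attacker (capability amateur), facing Fortify: Strike gives -6, Wait gives 10. Proposed Wait is best. ✓
The attacker (capability professional), facing Fortify: Strike gives -4, Wait gives 5. Proposed Wait is best. ✓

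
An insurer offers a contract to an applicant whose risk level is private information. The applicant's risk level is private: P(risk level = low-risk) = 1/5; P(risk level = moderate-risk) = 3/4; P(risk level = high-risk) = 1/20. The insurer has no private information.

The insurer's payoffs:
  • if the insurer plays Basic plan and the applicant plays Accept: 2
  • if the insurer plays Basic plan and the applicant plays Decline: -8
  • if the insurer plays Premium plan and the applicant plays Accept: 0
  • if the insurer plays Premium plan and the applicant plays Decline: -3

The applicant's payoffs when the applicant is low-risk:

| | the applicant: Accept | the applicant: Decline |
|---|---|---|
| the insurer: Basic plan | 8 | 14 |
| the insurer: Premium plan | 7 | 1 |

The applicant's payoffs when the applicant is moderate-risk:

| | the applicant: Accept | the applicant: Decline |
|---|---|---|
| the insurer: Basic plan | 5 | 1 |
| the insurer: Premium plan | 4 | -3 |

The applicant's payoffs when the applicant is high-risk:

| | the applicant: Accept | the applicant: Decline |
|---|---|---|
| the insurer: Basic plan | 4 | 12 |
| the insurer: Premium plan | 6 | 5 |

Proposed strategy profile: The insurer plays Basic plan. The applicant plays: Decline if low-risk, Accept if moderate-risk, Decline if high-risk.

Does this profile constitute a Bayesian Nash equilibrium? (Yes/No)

Yes

The insurer plays Basic plan: E[Basic plan] = 1/5·(-8) + 3/4·(2) + 1/20·(-8) = -1/2; E[Premium plan] = -3/4. Best-responding. ✓
The applicant (risk level low-risk), facing Basic plan: Accept gives 8, Decline gives 14. Proposed Decline is best. ✓
The applicant (risk level moderate-risk), facing Basic plan: Accept gives 5, Decline gives 1. Proposed Accept is best. ✓
The applicant (risk level high-risk), facing Basic plan: Accept gives 4, Decline gives 12. Proposed Decline is best. ✓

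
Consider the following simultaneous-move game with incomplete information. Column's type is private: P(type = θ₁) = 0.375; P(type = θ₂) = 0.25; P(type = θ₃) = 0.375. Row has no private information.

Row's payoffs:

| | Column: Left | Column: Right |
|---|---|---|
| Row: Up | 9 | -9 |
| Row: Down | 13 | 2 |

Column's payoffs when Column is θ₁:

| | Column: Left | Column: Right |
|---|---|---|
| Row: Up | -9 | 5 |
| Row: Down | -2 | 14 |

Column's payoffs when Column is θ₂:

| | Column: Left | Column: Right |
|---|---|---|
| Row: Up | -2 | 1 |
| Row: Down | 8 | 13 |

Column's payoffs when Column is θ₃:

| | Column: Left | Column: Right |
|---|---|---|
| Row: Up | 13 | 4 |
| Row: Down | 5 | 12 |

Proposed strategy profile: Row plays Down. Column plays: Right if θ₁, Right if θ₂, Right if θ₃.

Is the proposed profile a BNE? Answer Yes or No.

Yes

Row plays Down: E[Down] = 0.375·(2) + 0.25·(2) + 0.375·(2) = 2; E[Up] = -9. Best-responding. ✓
Column (type θ₁), facing Down: Left gives -2, Right gives 14. Proposed Right is best. ✓
Column (type θ₂), facing Down: Left gives 8, Right gives 13. Proposed Right is best. ✓
Column (type θ₃), facing Down: Left gives 5, Right gives 12. Proposed Right is best. ✓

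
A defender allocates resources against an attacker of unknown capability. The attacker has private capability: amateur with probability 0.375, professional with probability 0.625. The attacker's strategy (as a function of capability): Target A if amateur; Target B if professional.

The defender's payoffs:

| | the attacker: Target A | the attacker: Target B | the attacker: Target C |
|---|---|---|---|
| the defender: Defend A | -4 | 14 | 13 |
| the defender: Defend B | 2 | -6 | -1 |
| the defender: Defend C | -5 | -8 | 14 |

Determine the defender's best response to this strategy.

E[Defend A] = 0.375·(-4) + 0.625·(14) = 7.25
E[Defend B] = 0.375·(2) + 0.625·(-6) = -3
E[Defend C] = 0.375·(-5) + 0.625·(-8) = -6.875
Best response: Defend A (7.25 is the largest).

Defend A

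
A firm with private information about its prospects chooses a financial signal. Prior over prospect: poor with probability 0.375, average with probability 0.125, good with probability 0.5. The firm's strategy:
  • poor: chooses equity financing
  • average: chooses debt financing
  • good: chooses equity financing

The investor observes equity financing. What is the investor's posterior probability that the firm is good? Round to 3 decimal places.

0.571

P(equity financing) = 0.375·1 + 0.125·0 + 0.5·1 = 0.875
P(good | equity financing) = (0.5·1) / 0.875 = 0.5 / 0.875 = 0.571429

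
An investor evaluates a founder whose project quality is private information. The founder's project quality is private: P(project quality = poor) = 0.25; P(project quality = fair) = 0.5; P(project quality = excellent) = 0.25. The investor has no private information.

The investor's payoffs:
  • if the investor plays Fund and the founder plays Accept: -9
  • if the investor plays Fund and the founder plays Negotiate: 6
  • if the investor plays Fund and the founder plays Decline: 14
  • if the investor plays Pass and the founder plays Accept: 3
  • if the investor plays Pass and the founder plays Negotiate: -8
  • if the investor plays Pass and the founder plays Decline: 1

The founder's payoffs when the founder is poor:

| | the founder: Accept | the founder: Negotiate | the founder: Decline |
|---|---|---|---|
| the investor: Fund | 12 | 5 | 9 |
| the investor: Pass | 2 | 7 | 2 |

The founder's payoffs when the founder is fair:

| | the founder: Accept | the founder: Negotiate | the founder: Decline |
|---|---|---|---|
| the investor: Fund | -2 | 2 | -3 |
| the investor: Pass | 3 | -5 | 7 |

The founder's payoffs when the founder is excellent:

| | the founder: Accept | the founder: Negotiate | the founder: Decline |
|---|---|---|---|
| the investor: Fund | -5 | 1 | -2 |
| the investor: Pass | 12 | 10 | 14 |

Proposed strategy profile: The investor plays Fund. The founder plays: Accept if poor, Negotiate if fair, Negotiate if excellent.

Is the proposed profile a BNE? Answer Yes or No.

The investor plays Fund: E[Fund] = 0.25·(-9) + 0.5·(6) + 0.25·(6) = 2.25; E[Pass] = -5.25. Best-responding. ✓
The founder (project quality poor), facing Fund: Accept gives 12, Negotiate gives 5, Decline gives 9. Proposed Accept is best. ✓
The founder (project quality fair), facing Fund: Accept gives -2, Negotiate gives 2, Decline gives -3. Proposed Negotiate is best. ✓
The founder (project quality excellent), facing Fund: Accept gives -5, Negotiate gives 1, Decline gives -2. Proposed Negotiate is best. ✓

Yes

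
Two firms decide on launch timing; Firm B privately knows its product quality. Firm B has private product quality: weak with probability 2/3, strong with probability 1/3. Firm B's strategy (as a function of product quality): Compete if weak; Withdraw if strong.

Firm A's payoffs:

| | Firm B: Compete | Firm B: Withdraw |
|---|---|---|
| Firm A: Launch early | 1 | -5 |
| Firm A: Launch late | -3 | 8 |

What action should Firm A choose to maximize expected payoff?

Launch late

E[Launch early] = 2/3·(1) + 1/3·(-5) = -1
E[Launch late] = 2/3·(-3) + 1/3·(8) = 2/3
Best response: Launch late (2/3 is the largest).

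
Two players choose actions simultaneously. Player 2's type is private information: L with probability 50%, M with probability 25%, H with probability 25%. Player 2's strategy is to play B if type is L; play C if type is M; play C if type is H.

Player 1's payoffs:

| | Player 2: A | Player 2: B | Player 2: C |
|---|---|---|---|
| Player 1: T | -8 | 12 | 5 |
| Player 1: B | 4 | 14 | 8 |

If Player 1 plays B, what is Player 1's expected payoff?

E[B] = 0.5·14 + 0.25·8 + 0.25·8 = 7 + 2 + 2 = 11

11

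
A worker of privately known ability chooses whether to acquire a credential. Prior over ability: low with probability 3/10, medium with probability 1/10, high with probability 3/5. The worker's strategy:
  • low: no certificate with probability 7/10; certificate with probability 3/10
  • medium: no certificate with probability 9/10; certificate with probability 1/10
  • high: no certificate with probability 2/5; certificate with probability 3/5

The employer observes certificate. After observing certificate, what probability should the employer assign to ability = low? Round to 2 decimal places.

0.20

Apply Bayes' rule using the sender's strategy as the likelihood.
P(certificate) = (3/10)·(3/10) + (1/10)·(1/10) + (3/5)·(3/5) = 23/50
P(low | certificate) = ((3/10)·(3/10)) / (23/50) = (9/100) / (23/50) = 9/46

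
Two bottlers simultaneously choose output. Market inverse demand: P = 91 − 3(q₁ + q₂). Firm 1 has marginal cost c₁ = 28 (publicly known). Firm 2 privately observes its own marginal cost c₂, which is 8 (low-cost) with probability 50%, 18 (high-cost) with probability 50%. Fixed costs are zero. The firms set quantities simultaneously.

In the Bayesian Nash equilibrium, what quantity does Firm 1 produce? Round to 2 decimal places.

Each type of Firm 2 best-responds to q₁; Firm 1 best-responds to the expected q₂ over Firm 2's types.
Firm 2 with cost c maximizes (91 − 3(q₁+q₂) − c)·q₂, giving q₂(c) = (91 − c − 3q₁)/6.
E[c₂] = 0.5·8 + 0.5·18 = 13
Firm 1's FOC against E[q₂] yields q₁ = (91 − 2·28 + E[c₂])/9 = (91 − 56 + 13)/9 = 5.33333.

5.33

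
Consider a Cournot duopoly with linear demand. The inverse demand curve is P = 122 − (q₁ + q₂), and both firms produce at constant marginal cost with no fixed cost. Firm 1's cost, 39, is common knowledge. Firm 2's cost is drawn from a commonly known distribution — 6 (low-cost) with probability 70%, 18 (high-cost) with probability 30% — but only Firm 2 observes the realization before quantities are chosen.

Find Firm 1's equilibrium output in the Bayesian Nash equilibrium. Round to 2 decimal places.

17.87

Firm 2 with cost c maximizes (122 − (q₁+q₂) − c)·q₂, giving q₂(c) = (122 − c − q₁)/2.
E[c₂] = 0.7·6 + 0.3·18 = 9.6
Firm 1's FOC against E[q₂] yields q₁ = (122 − 2·39 + E[c₂])/3 = (122 − 78 + 9.6)/3 = 17.8667.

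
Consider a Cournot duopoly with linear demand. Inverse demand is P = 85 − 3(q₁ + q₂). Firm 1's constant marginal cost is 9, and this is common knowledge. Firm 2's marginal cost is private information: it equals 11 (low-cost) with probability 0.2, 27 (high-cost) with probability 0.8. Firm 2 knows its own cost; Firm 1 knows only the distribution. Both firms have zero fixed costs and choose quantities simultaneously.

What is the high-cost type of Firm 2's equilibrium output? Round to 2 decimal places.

4.62

Type-c best response for Firm 2: q₂(c) = (85 − c)/6 − q₁/2.
Firm 1 maximizes expected profit; its first-order condition is 85 − 6q₁ − 3E[q₂] − 9 = 0.
Substituting E[q₂] and solving: E[c₂] = 23.8, so q₁ = (85 − 2·9 + 23.8)/9 = 10.0889.
q₂(high-cost) = (85 − 27 − 3·10.0889)/6 = 4.62222.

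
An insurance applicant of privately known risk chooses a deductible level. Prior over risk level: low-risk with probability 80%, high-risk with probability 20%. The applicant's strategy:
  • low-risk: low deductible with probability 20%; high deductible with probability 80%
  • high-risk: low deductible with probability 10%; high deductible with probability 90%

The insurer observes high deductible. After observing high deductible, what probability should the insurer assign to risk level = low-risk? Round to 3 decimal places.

P(high deductible) = 0.8·0.8 + 0.2·0.9 = 0.82
P(low-risk | high deductible) = (0.8·0.8) / 0.82 = 0.64 / 0.82 = 0.780488

0.780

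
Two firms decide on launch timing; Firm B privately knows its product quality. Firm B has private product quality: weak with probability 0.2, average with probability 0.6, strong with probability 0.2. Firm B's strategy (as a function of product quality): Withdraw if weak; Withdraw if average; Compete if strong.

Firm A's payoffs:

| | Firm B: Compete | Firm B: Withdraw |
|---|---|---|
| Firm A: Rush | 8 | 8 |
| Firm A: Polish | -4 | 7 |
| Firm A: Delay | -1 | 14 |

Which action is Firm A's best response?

Compute Firm A's expected payoff for each action, taking the expectation over Firm B's type.
E[Rush] = 0.2·(8) + 0.6·(8) + 0.2·(8) = 8
E[Polish] = 0.2·(7) + 0.6·(7) + 0.2·(-4) = 4.8
E[Delay] = 0.2·(14) + 0.6·(14) + 0.2·(-1) = 11
Best response: Delay (11 is the largest).

Delay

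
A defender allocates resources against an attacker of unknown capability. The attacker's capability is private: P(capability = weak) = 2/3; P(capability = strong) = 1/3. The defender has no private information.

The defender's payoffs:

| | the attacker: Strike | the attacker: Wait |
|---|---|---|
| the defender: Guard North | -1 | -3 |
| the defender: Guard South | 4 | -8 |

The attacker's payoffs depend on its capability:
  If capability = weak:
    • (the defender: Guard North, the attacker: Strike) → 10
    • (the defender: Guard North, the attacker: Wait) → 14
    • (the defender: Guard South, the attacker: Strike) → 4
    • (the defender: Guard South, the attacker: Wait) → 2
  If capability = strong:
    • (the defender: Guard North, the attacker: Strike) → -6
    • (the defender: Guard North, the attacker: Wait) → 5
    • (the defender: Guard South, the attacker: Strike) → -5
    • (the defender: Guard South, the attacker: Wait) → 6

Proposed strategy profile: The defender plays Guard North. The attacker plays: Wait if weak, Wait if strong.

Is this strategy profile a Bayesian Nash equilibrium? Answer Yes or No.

Yes

The defender plays Guard North: E[Guard North] = 2/3·(-3) + 1/3·(-3) = -3; E[Guard South] = -8. Best-responding. ✓
The attacker (capability weak), facing Guard North: Strike gives 10, Wait gives 14. Proposed Wait is best. ✓
The attacker (capability strong), facing Guard North: Strike gives -6, Wait gives 5. Proposed Wait is best. ✓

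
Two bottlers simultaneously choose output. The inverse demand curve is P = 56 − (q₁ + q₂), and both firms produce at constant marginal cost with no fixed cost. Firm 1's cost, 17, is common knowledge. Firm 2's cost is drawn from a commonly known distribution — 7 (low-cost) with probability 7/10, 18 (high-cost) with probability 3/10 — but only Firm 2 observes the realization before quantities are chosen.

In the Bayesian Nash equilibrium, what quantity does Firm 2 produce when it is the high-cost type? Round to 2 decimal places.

13.62

Firm 2 with cost c maximizes (56 − (q₁+q₂) − c)·q₂, giving q₂(c) = (56 − c − q₁)/2.
E[c₂] = 7/10·7 + 3/10·18 = 10.3
Firm 1's FOC against E[q₂] yields q₁ = (56 − 2·17 + E[c₂])/3 = (56 − 34 + 10.3)/3 = 10.7667.
q₂(high-cost) = (56 − 18 − 10.7667)/2 = 13.6167.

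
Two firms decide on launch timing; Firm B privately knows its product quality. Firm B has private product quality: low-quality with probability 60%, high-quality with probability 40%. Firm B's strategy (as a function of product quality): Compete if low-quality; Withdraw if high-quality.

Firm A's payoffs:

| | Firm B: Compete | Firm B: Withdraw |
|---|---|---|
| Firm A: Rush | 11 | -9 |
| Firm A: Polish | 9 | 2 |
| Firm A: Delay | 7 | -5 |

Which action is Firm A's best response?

Compute Firm A's expected payoff for each action, taking the expectation over Firm B's type.
E[Rush] = 0.6·(11) + 0.4·(-9) = 3
E[Polish] = 0.6·(9) + 0.4·(2) = 6.2
E[Delay] = 0.6·(7) + 0.4·(-5) = 2.2
Best response: Polish (6.2 is the largest).

Polish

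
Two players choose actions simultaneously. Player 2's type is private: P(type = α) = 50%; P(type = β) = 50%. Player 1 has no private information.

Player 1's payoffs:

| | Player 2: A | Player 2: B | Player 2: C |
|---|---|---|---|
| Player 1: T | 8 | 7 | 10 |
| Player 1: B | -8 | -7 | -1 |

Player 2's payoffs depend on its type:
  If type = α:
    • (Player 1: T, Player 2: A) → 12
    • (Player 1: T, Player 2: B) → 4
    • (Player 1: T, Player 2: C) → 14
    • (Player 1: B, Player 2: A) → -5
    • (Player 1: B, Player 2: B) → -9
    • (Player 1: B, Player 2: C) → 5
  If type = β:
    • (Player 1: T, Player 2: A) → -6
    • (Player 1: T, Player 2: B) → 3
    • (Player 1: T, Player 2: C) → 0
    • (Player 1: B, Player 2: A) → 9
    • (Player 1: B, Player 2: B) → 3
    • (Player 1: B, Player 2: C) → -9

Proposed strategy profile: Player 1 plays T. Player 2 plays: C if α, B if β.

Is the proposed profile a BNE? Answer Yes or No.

Yes

A profile is a BNE iff every type of every player is best-responding given beliefs about the other side.
Player 1 plays T: E[T] = 0.5·(10) + 0.5·(7) = 8.5; E[B] = -4. Best-responding. ✓
Player 2 (type α), facing T: A gives 12, B gives 4, C gives 14. Proposed C is best. ✓
Player 2 (type β), facing T: A gives -6, B gives 3, C gives 0. Proposed B is best. ✓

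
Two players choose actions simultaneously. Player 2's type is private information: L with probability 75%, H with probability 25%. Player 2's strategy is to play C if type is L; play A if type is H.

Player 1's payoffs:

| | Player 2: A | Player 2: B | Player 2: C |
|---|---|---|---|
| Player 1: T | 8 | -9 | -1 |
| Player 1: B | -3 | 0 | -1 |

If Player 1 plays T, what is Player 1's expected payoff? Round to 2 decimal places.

1.25

E[T] = 0.75·(-1) + 0.25·8 = (-0.75) + 2 = 1.25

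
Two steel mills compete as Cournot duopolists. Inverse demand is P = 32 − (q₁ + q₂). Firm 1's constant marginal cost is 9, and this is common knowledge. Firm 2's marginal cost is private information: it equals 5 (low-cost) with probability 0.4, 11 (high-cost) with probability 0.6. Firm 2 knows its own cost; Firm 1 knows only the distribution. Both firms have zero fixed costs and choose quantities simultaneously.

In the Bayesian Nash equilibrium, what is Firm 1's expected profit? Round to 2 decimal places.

56.75

Firm 2 with cost c maximizes (32 − (q₁+q₂) − c)·q₂, giving q₂(c) = (32 − c − q₁)/2.
E[c₂] = 0.4·5 + 0.6·11 = 8.6
Firm 1's FOC against E[q₂] yields q₁ = (32 − 2·9 + E[c₂])/3 = (32 − 18 + 8.6)/3 = 7.53333.
E[P] = 32 − (q₁ + E[q₂]) = 16.5333; Firm 1's expected profit = (E[P] − 9)·q₁ = (16.5333 − 9)·7.53333 = 56.7511.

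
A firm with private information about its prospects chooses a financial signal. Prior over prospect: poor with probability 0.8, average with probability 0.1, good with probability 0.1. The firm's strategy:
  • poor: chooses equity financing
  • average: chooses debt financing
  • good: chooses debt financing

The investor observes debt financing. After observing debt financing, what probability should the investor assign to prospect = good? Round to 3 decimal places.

Apply Bayes' rule using the sender's strategy as the likelihood.
P(debt financing) = 0.8·0 + 0.1·1 + 0.1·1 = 0.2
P(good | debt financing) = (0.1·1) / 0.2 = 0.1 / 0.2 = 0.5

0.500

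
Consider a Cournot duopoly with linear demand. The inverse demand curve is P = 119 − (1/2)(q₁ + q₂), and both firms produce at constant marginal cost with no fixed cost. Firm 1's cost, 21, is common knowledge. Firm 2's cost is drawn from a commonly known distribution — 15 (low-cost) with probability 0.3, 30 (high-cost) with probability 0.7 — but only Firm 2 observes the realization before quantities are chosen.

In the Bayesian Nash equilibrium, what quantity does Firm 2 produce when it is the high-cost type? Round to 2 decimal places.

54.83

Firm 2 with cost c maximizes (119 − (1/2)(q₁+q₂) − c)·q₂, giving q₂(c) = (119 − c − (1/2)q₁).
E[c₂] = 0.3·15 + 0.7·30 = 25.5
Firm 1's FOC against E[q₂] yields q₁ = (119 − 2·21 + E[c₂])/(3/2) = (119 − 42 + 25.5)/(3/2) = 68.3333.
q₂(high-cost) = (119 − 30 − (1/2)·68.3333) = 54.8333.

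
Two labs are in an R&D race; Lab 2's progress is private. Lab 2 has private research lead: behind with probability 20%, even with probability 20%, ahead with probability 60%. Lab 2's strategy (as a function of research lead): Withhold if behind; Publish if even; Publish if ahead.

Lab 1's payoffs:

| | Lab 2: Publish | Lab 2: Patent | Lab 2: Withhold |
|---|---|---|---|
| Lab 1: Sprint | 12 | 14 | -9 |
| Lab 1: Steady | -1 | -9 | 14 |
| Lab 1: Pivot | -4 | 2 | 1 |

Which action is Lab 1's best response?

E[Sprint] = 0.2·(-9) + 0.2·(12) + 0.6·(12) = 7.8
E[Steady] = 0.2·(14) + 0.2·(-1) + 0.6·(-1) = 2
E[Pivot] = 0.2·(1) + 0.2·(-4) + 0.6·(-4) = -3
Best response: Sprint (7.8 is the largest).

Sprint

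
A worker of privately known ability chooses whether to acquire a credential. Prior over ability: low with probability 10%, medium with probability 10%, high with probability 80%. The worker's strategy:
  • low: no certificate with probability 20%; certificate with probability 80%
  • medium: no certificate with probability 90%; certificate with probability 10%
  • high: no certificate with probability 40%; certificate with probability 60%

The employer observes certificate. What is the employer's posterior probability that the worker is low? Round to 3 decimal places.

0.140

P(certificate) = 0.1·0.8 + 0.1·0.1 + 0.8·0.6 = 0.57
P(low | certificate) = (0.1·0.8) / 0.57 = 0.08 / 0.57 = 0.140351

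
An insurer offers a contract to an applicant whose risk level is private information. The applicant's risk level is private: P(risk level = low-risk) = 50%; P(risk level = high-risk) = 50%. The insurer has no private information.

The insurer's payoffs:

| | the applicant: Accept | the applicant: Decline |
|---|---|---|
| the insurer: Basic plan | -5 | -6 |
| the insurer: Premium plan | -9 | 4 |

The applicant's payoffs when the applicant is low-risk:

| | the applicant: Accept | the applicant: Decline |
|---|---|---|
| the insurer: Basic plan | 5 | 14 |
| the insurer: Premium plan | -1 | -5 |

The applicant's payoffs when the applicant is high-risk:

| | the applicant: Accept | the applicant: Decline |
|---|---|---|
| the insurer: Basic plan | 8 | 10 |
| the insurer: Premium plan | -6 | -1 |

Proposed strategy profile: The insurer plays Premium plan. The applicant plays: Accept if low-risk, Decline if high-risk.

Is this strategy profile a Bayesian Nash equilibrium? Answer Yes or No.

The insurer plays Premium plan: E[Premium plan] = 0.5·(-9) + 0.5·(4) = -2.5; E[Basic plan] = -5.5. Best-responding. ✓
The applicant (risk level low-risk), facing Premium plan: Accept gives -1, Decline gives -5. Proposed Accept is best. ✓
The applicant (risk level high-risk), facing Premium plan: Accept gives -6, Decline gives -1. Proposed Decline is best. ✓

Yes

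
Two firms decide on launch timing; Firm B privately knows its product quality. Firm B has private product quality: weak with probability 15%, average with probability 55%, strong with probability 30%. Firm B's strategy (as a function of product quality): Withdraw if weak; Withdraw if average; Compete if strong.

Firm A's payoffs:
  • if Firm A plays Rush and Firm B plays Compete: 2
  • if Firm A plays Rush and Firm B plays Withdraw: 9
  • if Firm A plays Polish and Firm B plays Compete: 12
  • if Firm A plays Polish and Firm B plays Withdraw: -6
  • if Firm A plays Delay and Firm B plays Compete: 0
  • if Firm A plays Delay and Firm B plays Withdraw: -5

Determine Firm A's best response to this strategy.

Rush

Compute Firm A's expected payoff for each action, taking the expectation over Firm B's type.
E[Rush] = 0.15·(9) + 0.55·(9) + 0.3·(2) = 6.9
E[Polish] = 0.15·(-6) + 0.55·(-6) + 0.3·(12) = -0.6
E[Delay] = 0.15·(-5) + 0.55·(-5) + 0.3·(0) = -3.5
Best response: Rush (6.9 is the largest).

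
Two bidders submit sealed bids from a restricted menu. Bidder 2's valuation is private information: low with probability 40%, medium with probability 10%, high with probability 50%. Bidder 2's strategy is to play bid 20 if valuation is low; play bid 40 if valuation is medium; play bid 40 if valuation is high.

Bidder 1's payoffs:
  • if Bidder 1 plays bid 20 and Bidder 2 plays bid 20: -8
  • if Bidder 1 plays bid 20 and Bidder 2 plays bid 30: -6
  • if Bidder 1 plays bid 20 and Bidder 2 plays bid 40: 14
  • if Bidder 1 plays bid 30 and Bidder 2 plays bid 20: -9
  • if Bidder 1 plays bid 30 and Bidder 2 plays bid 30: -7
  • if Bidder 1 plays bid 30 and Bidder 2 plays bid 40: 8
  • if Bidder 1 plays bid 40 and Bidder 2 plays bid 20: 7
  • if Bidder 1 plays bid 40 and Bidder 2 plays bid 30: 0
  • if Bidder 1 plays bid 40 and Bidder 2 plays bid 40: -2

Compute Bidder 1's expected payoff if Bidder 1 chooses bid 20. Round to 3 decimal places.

5.200

Take the expectation over Bidder 2's valuation, weighting each type's action by its prior probability.
E[bid 20] = 0.4·(-8) + 0.1·14 + 0.5·14 = (-3.2) + 1.4 + 7 = 5.2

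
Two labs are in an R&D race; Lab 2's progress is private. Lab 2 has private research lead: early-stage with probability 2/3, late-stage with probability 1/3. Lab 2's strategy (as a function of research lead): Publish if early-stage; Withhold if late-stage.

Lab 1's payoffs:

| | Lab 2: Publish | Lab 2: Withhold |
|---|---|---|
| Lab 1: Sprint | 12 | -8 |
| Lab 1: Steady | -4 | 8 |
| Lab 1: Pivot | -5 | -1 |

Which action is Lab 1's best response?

Compute Lab 1's expected payoff for each action, taking the expectation over Lab 2's type.
E[Sprint] = 2/3·(12) + 1/3·(-8) = 16/3
E[Steady] = 2/3·(-4) + 1/3·(8) = 0
E[Pivot] = 2/3·(-5) + 1/3·(-1) = -11/3
Best response: Sprint (16/3 is the largest).

Sprint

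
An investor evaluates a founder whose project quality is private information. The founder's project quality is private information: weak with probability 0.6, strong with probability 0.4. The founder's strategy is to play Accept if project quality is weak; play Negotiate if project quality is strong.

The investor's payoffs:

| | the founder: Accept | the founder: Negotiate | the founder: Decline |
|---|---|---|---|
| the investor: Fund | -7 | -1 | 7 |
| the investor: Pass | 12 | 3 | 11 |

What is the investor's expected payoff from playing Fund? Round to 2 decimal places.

E[Fund] = 0.6·(-7) + 0.4·(-1) = (-4.2) + (-0.4) = -4.6

-4.60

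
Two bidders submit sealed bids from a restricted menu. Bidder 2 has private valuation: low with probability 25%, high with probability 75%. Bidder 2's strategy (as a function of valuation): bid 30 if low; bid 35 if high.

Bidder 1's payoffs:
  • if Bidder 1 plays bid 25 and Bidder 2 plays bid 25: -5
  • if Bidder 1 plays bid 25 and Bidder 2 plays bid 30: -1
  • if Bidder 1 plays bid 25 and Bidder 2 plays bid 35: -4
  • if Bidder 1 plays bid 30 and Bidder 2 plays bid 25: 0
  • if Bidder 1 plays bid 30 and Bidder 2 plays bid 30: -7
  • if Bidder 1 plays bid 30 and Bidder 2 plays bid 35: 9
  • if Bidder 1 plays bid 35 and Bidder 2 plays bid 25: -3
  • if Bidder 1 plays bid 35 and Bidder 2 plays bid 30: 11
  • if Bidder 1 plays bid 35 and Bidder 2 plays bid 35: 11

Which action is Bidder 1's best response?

bid 35

E[bid 25] = 0.25·(-1) + 0.75·(-4) = -3.25
E[bid 30] = 0.25·(-7) + 0.75·(9) = 5
E[bid 35] = 0.25·(11) + 0.75·(11) = 11
Best response: bid 35 (11 is the largest).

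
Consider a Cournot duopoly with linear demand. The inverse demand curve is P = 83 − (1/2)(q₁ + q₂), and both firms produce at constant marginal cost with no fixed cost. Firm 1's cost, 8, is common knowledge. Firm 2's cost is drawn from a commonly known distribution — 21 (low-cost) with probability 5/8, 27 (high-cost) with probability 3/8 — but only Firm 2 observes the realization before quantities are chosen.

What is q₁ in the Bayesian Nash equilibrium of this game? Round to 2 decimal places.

60.17

Type-c best response for Firm 2: q₂(c) = (83 − c) − q₁/2.
Firm 1 maximizes expected profit; its first-order condition is 83 − q₁ − (1/2)E[q₂] − 8 = 0.
Substituting E[q₂] and solving: E[c₂] = 23.25, so q₁ = (83 − 2·8 + 23.25)/(3/2) = 60.1667.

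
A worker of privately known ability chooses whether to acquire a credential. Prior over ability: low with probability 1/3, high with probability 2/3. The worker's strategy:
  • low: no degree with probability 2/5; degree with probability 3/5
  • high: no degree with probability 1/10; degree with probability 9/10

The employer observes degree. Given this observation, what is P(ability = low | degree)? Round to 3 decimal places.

Apply Bayes' rule using the sender's strategy as the likelihood.
P(degree) = (1/3)·(3/5) + (2/3)·(9/10) = 4/5
P(low | degree) = ((1/3)·(3/5)) / (4/5) = (1/5) / (4/5) = 1/4

0.250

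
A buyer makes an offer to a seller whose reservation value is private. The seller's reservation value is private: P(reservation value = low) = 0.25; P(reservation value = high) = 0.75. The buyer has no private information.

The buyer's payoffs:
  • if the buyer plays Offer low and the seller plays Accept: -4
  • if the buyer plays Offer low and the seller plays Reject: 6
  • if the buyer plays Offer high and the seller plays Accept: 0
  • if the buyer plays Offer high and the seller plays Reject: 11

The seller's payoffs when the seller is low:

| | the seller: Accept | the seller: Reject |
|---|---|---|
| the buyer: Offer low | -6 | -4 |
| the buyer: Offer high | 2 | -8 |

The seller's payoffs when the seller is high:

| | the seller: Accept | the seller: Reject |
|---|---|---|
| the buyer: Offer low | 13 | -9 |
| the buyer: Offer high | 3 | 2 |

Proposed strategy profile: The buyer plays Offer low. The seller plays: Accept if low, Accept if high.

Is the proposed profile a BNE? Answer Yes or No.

A profile is a BNE iff every type of every player is best-responding given beliefs about the other side.
The buyer plays Offer low: E[Offer low] = 0.25·(-4) + 0.75·(-4) = -4; E[Offer high] = 0. Not best-responding. ✗
The seller (reservation value low), facing Offer low: Accept gives -6, Reject gives -4. Proposed Accept is not best — profitable deviation exists. ✗
The seller (reservation value high), facing Offer low: Accept gives 13, Reject gives -9. Proposed Accept is best. ✓

No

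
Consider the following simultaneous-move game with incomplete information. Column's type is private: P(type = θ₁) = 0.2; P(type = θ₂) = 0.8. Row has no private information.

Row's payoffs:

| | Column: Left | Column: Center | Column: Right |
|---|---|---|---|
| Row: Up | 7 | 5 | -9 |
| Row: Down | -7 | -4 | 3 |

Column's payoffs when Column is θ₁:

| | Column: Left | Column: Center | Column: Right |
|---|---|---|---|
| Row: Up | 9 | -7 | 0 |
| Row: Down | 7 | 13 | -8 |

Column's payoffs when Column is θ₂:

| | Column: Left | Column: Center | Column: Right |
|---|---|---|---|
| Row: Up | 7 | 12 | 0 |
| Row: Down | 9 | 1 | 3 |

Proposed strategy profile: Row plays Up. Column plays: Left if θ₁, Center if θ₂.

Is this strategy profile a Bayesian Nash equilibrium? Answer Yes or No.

Yes

A profile is a BNE iff every type of every player is best-responding given beliefs about the other side.
Row plays Up: E[Up] = 0.2·(7) + 0.8·(5) = 5.4; E[Down] = -4.6. Best-responding. ✓
Column (type θ₁), facing Up: Left gives 9, Center gives -7, Right gives 0. Proposed Left is best. ✓
Column (type θ₂), facing Up: Left gives 7, Center gives 12, Right gives 0. Proposed Center is best. ✓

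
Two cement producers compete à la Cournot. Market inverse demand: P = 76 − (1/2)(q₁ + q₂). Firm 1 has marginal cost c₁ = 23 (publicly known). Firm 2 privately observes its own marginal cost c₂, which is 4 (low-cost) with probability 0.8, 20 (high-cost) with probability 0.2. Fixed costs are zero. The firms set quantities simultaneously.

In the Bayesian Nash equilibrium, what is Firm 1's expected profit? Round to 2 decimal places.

307.52

Firm 2 with cost c maximizes (76 − (1/2)(q₁+q₂) − c)·q₂, giving q₂(c) = (76 − c − (1/2)q₁).
E[c₂] = 0.8·4 + 0.2·20 = 7.2
Firm 1's FOC against E[q₂] yields q₁ = (76 − 2·23 + E[c₂])/(3/2) = (76 − 46 + 7.2)/(3/2) = 24.8.
E[P] = 76 − (1/2)·(q₁ + E[q₂]) = 35.4; Firm 1's expected profit = (E[P] − 23)·q₁ = (35.4 − 23)·24.8 = 307.52.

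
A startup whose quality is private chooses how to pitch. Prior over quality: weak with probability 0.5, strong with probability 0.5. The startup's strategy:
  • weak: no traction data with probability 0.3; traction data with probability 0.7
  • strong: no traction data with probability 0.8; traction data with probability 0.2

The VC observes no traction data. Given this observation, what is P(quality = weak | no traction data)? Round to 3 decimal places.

0.273

P(no traction data) = 0.5·0.3 + 0.5·0.8 = 0.55
P(weak | no traction data) = (0.5·0.3) / 0.55 = 0.15 / 0.55 = 0.272727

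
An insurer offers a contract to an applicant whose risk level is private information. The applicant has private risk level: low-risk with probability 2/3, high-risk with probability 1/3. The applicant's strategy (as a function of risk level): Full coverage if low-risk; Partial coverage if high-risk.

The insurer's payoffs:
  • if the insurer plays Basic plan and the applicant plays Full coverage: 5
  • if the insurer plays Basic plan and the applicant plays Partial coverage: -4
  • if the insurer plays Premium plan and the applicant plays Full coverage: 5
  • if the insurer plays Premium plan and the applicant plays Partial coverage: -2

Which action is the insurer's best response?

Premium plan

Compute the insurer's expected payoff for each action, taking the expectation over the applicant's type.
E[Basic plan] = 2/3·(5) + 1/3·(-4) = 2
E[Premium plan] = 2/3·(5) + 1/3·(-2) = 8/3
Best response: Premium plan (8/3 is the largest).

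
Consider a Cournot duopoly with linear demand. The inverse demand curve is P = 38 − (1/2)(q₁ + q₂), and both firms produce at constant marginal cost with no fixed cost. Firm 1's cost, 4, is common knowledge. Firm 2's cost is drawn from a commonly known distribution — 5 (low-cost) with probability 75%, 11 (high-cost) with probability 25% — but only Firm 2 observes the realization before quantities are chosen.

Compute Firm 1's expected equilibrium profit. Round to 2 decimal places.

Type-c best response for Firm 2: q₂(c) = (38 − c) − q₁/2.
Firm 1 maximizes expected profit; its first-order condition is 38 − q₁ − (1/2)E[q₂] − 4 = 0.
Substituting E[q₂] and solving: E[c₂] = 6.5, so q₁ = (38 − 2·4 + 6.5)/(3/2) = 24.3333.
E[P] = 38 − (1/2)·(q₁ + E[q₂]) = 16.1667; Firm 1's expected profit = (E[P] − 4)·q₁ = (16.1667 − 4)·24.3333 = 296.056.

296.06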